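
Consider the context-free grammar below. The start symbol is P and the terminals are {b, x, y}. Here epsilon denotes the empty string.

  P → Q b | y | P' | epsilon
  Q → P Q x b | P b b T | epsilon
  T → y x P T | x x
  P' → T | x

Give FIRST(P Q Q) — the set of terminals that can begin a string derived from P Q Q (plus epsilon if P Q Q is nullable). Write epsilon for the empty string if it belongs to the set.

FIRST(T) = {x, y}
FIRST(P') = {x, y}  (via T)
FIRST(P) = {epsilon, b, x, y}  (via Q b, P')
FIRST(Q) = {epsilon, b, x, y}  (via P Q x b, P b b T)
FIRST(P Q Q): take FIRST of each symbol in turn, carrying on past any symbol whose FIRST contains epsilon; result {epsilon, b, x, y}.

{epsilon, b, x, y}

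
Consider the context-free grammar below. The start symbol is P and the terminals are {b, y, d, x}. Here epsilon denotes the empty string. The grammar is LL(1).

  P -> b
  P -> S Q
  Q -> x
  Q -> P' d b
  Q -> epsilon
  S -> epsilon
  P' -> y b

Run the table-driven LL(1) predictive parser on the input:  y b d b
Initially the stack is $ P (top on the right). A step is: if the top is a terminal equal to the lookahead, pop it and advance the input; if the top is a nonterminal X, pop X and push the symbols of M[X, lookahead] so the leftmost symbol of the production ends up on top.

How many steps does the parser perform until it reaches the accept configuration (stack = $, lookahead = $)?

8

     Stack      Input      Action
  1  $ P        y b d b $  expand P -> S Q
  2  $ Q S      y b d b $  expand S -> epsilon
  3  $ Q        y b d b $  expand Q -> P' d b
  4  $ b d P'   y b d b $  expand P' -> y b
  5  $ b d b y  y b d b $  match y
  6  $ b d b    b d b $    match b
  7  $ b d      d b $      match d
  8  $ b        b $        match b
Accept reached after 8 steps.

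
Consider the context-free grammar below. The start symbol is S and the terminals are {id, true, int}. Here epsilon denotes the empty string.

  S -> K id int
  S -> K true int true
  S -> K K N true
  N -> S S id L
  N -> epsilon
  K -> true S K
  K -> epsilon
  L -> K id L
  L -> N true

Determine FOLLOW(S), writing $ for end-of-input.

FIRST(K) = {epsilon, true}
FIRST(S) = {id, true}  (via K id int, K true int true, K K N true)
FIRST(N) = {epsilon, id, true}  (via S S id L)
FIRST(L) = {id, true}  (via K id L, N true)
FOLLOW(S) includes $ since S is the start symbol.
FOLLOW(N): in S->K K N true, N is followed by true with FIRST {true}; in L->N true, N is followed by true with FIRST {true}. Thus FOLLOW(N) = {true}.
FOLLOW(K): in S->K id int, K is followed by id int with FIRST {id}; in S->K true int true, K is followed by true int true with FIRST {true}; in S->K K N true (occurrence 1), K is followed by K N true with FIRST {id, true}; in S->K K N true (occurrence 2), K is followed by N true with FIRST {id, true}; in K->true S K, the suffix after K is empty (adds nothing new); in L->K id L, K is followed by id L with FIRST {id}. Thus FOLLOW(K) = {id, true}.
FOLLOW(S): in N->S S id L (occurrence 1), S is followed by S id L with FIRST {id, true}; in N->S S id L (occurrence 2), S is followed by id L with FIRST {id}; in K->true S K, S is followed by K with FIRST {epsilon, true}; in K->true S K, the suffix after S is nullable, so FOLLOW(S) ⊇ FOLLOW(K) = {id, true}. Thus FOLLOW(S) = {$, id, true}.
FOLLOW(L): in N->S S id L, the suffix after L is empty, so FOLLOW(L) ⊇ FOLLOW(N) = {true}; in L->K id L, the suffix after L is empty (adds nothing new). Thus FOLLOW(L) = {true}.

{$, id, true}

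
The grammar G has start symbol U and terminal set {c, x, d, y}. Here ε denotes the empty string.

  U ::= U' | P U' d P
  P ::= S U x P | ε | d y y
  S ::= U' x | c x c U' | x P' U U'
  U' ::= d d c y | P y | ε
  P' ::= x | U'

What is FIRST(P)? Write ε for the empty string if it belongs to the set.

FIRST(U): from U::=U' we get {ε, c, d, x, y}; from U::=P U' d P we get {c, d, x, y}. So FIRST(U) = {ε, c, d, x, y}.
FIRST(P): from P::=S U x P we get {c, d, x, y}; from P::=ε we get {ε}; from P::=d y y we get {d}. So FIRST(P) = {ε, c, d, x, y}.
FIRST(U'): from U'::=d d c y we get {d}; from U'::=P y we get {c, d, x, y}; from U'::=ε we get {ε}. So FIRST(U') = {ε, c, d, x, y}.
FIRST(S): from S::=U' x we get {c, d, x, y}; from S::=c x c U' we get {c}; from S::=x P' U U' we get {x}. So FIRST(S) = {c, d, x, y}.
FIRST(P'): from P'::=x we get {x}; from P'::=U' we get {ε, c, d, x, y}. So FIRST(P') = {ε, c, d, x, y}.

{ε, c, d, x, y}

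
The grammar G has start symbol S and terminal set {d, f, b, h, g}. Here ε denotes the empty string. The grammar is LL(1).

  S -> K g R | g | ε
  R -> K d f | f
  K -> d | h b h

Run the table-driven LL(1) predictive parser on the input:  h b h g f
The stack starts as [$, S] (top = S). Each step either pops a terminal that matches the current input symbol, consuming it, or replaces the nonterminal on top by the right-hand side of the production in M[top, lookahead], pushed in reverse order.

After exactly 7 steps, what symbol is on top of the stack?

step 1: stack=$ S  input=h b h g f $  — expand S -> K g R
step 2: stack=$ R g K  input=h b h g f $  — expand K -> h b h
step 3: stack=$ R g h b h  input=h b h g f $  — match h
step 4: stack=$ R g h b  input=b h g f $  — match b
step 5: stack=$ R g h  input=h g f $  — match h
step 6: stack=$ R g  input=g f $  — match g
step 7: stack=$ R  input=f $  — expand R -> f
Stack after step 7: $ f (top = f).

f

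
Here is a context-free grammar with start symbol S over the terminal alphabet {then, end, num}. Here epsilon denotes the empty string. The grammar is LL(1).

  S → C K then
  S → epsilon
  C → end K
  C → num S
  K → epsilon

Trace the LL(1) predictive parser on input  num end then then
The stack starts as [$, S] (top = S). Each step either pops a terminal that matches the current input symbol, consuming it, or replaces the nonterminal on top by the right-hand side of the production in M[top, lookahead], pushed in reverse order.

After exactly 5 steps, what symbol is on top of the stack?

     Stack              Input                Action
  1  $ S                num end then then $  expand S → C K then
  2  $ then K C         num end then then $  expand C → num S
  3  $ then K S num     num end then then $  match num
  4  $ then K S         end then then $      expand S → C K then
  5  $ then K then K C  end then then $      expand C → end K
Stack after step 5: $ then K then K K end (top = end).

end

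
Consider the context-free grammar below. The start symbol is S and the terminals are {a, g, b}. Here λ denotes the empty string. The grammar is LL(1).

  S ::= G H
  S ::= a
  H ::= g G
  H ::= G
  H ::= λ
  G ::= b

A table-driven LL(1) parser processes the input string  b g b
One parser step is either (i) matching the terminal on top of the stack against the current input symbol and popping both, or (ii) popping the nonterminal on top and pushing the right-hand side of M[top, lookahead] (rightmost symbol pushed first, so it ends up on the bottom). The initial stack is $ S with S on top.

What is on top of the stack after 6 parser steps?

b

     Stack  Input    Action
  1  $ S    b g b $  expand S ::= G H
  2  $ H G  b g b $  expand G ::= b
  3  $ H b  b g b $  match b
  4  $ H    g b $    expand H ::= g G
  5  $ G g  g b $    match g
  6  $ G    b $      expand G ::= b
Stack after step 6: $ b (top = b).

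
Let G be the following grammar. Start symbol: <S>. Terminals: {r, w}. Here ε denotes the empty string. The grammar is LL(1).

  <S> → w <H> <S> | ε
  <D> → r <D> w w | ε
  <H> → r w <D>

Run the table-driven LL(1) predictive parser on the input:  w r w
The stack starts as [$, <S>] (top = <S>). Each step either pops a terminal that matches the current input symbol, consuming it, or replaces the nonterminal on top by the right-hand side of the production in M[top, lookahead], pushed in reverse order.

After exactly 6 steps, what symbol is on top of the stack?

<S>

     Stack          Input    Action
  1  $ <S>          w r w $  expand <S> → w <H> <S>
  2  $ <S> <H> w    w r w $  match w
  3  $ <S> <H>      r w $    expand <H> → r w <D>
  4  $ <S> <D> w r  r w $    match r
  5  $ <S> <D> w    w $      match w
  6  $ <S> <D>      $        expand <D> → ε
Stack after step 6: $ <S> (top = <S>).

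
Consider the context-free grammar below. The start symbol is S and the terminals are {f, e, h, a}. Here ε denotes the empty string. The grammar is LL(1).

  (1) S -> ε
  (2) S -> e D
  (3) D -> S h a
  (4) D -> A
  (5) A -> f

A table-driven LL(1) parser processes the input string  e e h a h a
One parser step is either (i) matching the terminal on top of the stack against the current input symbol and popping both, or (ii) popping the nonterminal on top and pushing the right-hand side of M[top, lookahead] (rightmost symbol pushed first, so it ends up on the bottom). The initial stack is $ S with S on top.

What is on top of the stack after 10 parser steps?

step 1: stack=$ S  input=e e h a h a $  — expand S -> e D
step 2: stack=$ D e  input=e e h a h a $  — match e
step 3: stack=$ D  input=e h a h a $  — expand D -> S h a
step 4: stack=$ a h S  input=e h a h a $  — expand S -> e D
step 5: stack=$ a h D e  input=e h a h a $  — match e
step 6: stack=$ a h D  input=h a h a $  — expand D -> S h a
step 7: stack=$ a h a h S  input=h a h a $  — expand S -> ε
step 8: stack=$ a h a h  input=h a h a $  — match h
step 9: stack=$ a h a  input=a h a $  — match a
step 10: stack=$ a h  input=h a $  — match h
Stack after step 10: $ a (top = a).

a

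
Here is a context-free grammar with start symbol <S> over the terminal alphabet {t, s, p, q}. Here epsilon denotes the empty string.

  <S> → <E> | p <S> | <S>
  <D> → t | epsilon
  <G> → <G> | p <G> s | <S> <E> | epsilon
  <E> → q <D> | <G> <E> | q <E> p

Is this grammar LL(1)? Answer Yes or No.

FIRST(<S>) = {p, q}
FIRST(<D>) = {epsilon, t}
FIRST(<G>) = {epsilon, p, q}
FIRST(<E>) = {p, q}
FOLLOW(<S>) = {$, p, q}
FOLLOW(<D>) = {$, p, q, s}
FOLLOW(<G>) = {p, q, s}
FOLLOW(<E>) = {$, p, q, s}
Cell M[<E>, q] receives both <E> → q <D> and <E> → <G> <E> and <E> → q <E> p — the grammar is not LL(1).

No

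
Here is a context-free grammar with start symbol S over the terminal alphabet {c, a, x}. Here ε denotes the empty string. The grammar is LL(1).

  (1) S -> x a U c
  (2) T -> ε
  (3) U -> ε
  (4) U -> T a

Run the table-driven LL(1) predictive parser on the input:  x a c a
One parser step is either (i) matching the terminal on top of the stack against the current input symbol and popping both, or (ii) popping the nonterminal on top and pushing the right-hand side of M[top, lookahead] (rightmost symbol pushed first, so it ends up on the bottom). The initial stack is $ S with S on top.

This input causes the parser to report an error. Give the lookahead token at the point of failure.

a

     Stack      Input      Action
  1  $ S        x a c a $  expand S -> x a U c
  2  $ c U a x  x a c a $  match x
  3  $ c U a    a c a $    match a
  4  $ c U      c a $      expand U -> ε
  5  $ c        c a $      match c
  6  $          a $        error: stack empty but input remains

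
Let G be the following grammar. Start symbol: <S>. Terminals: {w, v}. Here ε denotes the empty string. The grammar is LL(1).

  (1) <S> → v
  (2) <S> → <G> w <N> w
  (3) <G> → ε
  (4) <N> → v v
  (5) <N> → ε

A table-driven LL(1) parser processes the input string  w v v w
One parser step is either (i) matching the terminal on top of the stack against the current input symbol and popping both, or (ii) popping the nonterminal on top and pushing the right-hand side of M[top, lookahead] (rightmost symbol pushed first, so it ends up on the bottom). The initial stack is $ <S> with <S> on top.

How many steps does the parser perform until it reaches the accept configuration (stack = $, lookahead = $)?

7

     Stack          Input      Action
  1  $ <S>          w v v w $  expand <S> → <G> w <N> w
  2  $ w <N> w <G>  w v v w $  expand <G> → ε
  3  $ w <N> w      w v v w $  match w
  4  $ w <N>        v v w $    expand <N> → v v
  5  $ w v v        v v w $    match v
  6  $ w v          v w $      match v
  7  $ w            w $        match w
Accept reached after 7 steps.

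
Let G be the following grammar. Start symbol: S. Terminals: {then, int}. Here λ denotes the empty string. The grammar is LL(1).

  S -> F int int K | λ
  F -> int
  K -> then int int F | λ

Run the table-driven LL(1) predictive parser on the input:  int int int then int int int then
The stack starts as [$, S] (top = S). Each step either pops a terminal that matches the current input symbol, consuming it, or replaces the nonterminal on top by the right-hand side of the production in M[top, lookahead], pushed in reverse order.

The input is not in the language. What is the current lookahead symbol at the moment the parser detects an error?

step 1: stack=$ S  input=int int int then int int int then $  — expand S -> F int int K
step 2: stack=$ K int int F  input=int int int then int int int then $  — expand F -> int
step 3: stack=$ K int int int  input=int int int then int int int then $  — match int
step 4: stack=$ K int int  input=int int then int int int then $  — match int
step 5: stack=$ K int  input=int then int int int then $  — match int
step 6: stack=$ K  input=then int int int then $  — expand K -> then int int F
step 7: stack=$ F int int then  input=then int int int then $  — match then
step 8: stack=$ F int int  input=int int int then $  — match int
step 9: stack=$ F int  input=int int then $  — match int
step 10: stack=$ F  input=int then $  — expand F -> int
step 11: stack=$ int  input=int then $  — match int
step 12: stack=$  input=then $  — error: stack empty but input remains

then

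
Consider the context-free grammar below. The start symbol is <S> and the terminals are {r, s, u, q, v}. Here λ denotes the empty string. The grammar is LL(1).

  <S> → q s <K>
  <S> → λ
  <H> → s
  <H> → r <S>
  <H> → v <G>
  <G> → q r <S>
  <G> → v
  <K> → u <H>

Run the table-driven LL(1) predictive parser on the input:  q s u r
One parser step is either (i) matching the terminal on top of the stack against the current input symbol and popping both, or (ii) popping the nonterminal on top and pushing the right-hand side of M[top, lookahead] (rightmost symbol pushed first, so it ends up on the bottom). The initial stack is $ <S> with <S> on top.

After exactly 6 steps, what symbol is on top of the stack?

r

     Stack      Input      Action
  1  $ <S>      q s u r $  expand <S> → q s <K>
  2  $ <K> s q  q s u r $  match q
  3  $ <K> s    s u r $    match s
  4  $ <K>      u r $      expand <K> → u <H>
  5  $ <H> u    u r $      match u
  6  $ <H>      r $        expand <H> → r <S>
Stack after step 6: $ <S> r (top = r).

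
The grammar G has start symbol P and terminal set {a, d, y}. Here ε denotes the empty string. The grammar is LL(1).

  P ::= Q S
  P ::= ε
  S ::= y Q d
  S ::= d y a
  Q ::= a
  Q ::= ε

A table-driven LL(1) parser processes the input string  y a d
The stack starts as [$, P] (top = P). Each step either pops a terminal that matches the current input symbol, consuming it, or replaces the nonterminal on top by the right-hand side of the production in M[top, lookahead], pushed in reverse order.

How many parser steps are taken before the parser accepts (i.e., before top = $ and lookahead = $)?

7

step 1: stack=$ P  input=y a d $  — expand P ::= Q S
step 2: stack=$ S Q  input=y a d $  — expand Q ::= ε
step 3: stack=$ S  input=y a d $  — expand S ::= y Q d
step 4: stack=$ d Q y  input=y a d $  — match y
step 5: stack=$ d Q  input=a d $  — expand Q ::= a
step 6: stack=$ d a  input=a d $  — match a
step 7: stack=$ d  input=d $  — match d
Accept reached after 7 steps.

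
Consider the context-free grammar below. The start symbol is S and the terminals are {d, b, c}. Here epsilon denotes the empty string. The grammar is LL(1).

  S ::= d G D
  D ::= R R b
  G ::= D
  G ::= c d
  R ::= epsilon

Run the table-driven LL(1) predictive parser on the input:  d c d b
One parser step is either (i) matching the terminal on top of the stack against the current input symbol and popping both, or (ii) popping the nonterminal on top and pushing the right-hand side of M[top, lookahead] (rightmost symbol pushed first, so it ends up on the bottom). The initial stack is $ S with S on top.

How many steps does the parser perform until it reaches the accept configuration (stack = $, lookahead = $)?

     Stack    Input      Action
  1  $ S      d c d b $  expand S ::= d G D
  2  $ D G d  d c d b $  match d
  3  $ D G    c d b $    expand G ::= c d
  4  $ D d c  c d b $    match c
  5  $ D d    d b $      match d
  6  $ D      b $        expand D ::= R R b
  7  $ b R R  b $        expand R ::= epsilon
  8  $ b R    b $        expand R ::= epsilon
  9  $ b      b $        match b
Accept reached after 9 steps.

9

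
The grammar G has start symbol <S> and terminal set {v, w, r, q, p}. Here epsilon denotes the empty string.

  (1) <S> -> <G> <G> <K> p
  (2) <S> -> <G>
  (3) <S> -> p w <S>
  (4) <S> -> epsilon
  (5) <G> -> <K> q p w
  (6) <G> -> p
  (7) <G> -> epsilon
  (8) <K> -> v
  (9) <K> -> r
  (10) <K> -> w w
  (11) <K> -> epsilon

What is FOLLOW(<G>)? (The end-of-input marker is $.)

FIRST(<K>): from <K>->v we get {v}; from <K>->r we get {r}; from <K>->w w we get {w}; from <K>->epsilon we get {epsilon}. So FIRST(<K>) = {epsilon, r, v, w}.
FIRST(<G>): from <G>-><K> q p w we get {q, r, v, w}; from <G>->p we get {p}; from <G>->epsilon we get {epsilon}. So FIRST(<G>) = {epsilon, p, q, r, v, w}.
FIRST(<S>): from <S>-><G> <G> <K> p we get {p, q, r, v, w}; from <S>-><G> we get {epsilon, p, q, r, v, w}; from <S>->p w <S> we get {p}; from <S>->epsilon we get {epsilon}. So FIRST(<S>) = {epsilon, p, q, r, v, w}.
FOLLOW(<S>) includes $ since <S> is the start symbol.
FOLLOW(<S>): in <S>->p w <S>, the suffix after <S> is empty (adds nothing new). Thus FOLLOW(<S>) = {$}.
FOLLOW(<G>): in <S>-><G> <G> <K> p (occurrence 1), <G> is followed by <G> <K> p with FIRST {p, q, r, v, w}; in <S>-><G> <G> <K> p (occurrence 2), <G> is followed by <K> p with FIRST {p, r, v, w}; in <S>-><G>, the suffix after <G> is empty, so FOLLOW(<G>) ⊇ FOLLOW(<S>) = {$}. Thus FOLLOW(<G>) = {$, p, q, r, v, w}.
FOLLOW(<K>): in <S>-><G> <G> <K> p, <K> is followed by p with FIRST {p}; in <G>-><K> q p w, <K> is followed by q p w with FIRST {q}. Thus FOLLOW(<K>) = {p, q}.

{$, p, q, r, v, w}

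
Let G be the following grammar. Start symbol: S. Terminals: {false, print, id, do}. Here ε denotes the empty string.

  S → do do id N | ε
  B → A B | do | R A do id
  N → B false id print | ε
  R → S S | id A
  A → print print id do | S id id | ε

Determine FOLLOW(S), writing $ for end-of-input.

FIRST(S): from S→do do id N we get {do}; from S→ε we get {ε}. So FIRST(S) = {ε, do}.
FIRST(R): from R→S S we get {ε, do}; from R→id A we get {id}. So FIRST(R) = {ε, do, id}.
FIRST(A): from A→print print id do we get {print}; from A→S id id we get {do, id}; from A→ε we get {ε}. So FIRST(A) = {ε, do, id, print}.
FIRST(B): from B→A B we get {do, id, print}; from B→do we get {do}; from B→R A do id we get {do, id, print}. So FIRST(B) = {do, id, print}.
FIRST(N): from N→B false id print we get {do, id, print}; from N→ε we get {ε}. So FIRST(N) = {ε, do, id, print}.
FOLLOW(S) includes $ since S is the start symbol.
FOLLOW(B): in B→A B, the suffix after B is empty (adds nothing new); in N→B false id print, B is followed by false id print with FIRST {false}. Thus FOLLOW(B) = {false}.
FOLLOW(R): in B→R A do id, R is followed by A do id with FIRST {do, id, print}. Thus FOLLOW(R) = {do, id, print}.
FOLLOW(S): in R→S S (occurrence 1), S is followed by S with FIRST {ε, do}; in R→S S (occurrence 1), the suffix after S is nullable, so FOLLOW(S) ⊇ FOLLOW(R) = {do, id, print}; in R→S S (occurrence 2), the suffix after S is empty, so FOLLOW(S) ⊇ FOLLOW(R) = {do, id, print}; in A→S id id, S is followed by id id with FIRST {id}. Thus FOLLOW(S) = {$, do, id, print}.
FOLLOW(N): in S→do do id N, the suffix after N is empty, so FOLLOW(N) ⊇ FOLLOW(S) = {$, do, id, print}. Thus FOLLOW(N) = {$, do, id, print}.
FOLLOW(A): in B→A B, A is followed by B with FIRST {do, id, print}; in B→R A do id, A is followed by do id with FIRST {do}; in R→id A, the suffix after A is empty, so FOLLOW(A) ⊇ FOLLOW(R) = {do, id, print}. Thus FOLLOW(A) = {do, id, print}.

{$, do, id, print}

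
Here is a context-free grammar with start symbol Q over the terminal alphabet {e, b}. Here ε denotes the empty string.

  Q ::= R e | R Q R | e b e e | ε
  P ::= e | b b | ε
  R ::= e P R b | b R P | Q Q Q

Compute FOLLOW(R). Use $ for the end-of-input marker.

FIRST(P) = {ε, b, e}
FIRST(Q) = {ε, b, e}  (via R e, R Q R)
FIRST(R) = {ε, b, e}  (via Q Q Q)
FOLLOW(Q) includes $ since Q is the start symbol.
FOLLOW(Q): in Q::=R Q R, Q is followed by R with FIRST {ε, b, e}; in Q::=R Q R, the suffix after Q is nullable (adds nothing new); in R::=Q Q Q (occurrence 1), Q is followed by Q Q with FIRST {ε, b, e}; in R::=Q Q Q (occurrence 1), the suffix after Q is nullable, so FOLLOW(Q) ⊇ FOLLOW(R) = {$, b, e}; in R::=Q Q Q (occurrence 2), Q is followed by Q with FIRST {ε, b, e}; in R::=Q Q Q (occurrence 2), the suffix after Q is nullable, so FOLLOW(Q) ⊇ FOLLOW(R) = {$, b, e}; in R::=Q Q Q (occurrence 3), the suffix after Q is empty, so FOLLOW(Q) ⊇ FOLLOW(R) = {$, b, e}. Thus FOLLOW(Q) = {$, b, e}.
FOLLOW(R): in Q::=R e, R is followed by e with FIRST {e}; in Q::=R Q R (occurrence 1), R is followed by Q R with FIRST {ε, b, e}; in Q::=R Q R (occurrence 1), the suffix after R is nullable, so FOLLOW(R) ⊇ FOLLOW(Q) = {$, b, e}; in Q::=R Q R (occurrence 2), the suffix after R is empty, so FOLLOW(R) ⊇ FOLLOW(Q) = {$, b, e}; in R::=e P R b, R is followed by b with FIRST {b}; in R::=b R P, R is followed by P with FIRST {ε, b, e}; in R::=b R P, the suffix after R is nullable (adds nothing new). Thus FOLLOW(R) = {$, b, e}.
FOLLOW(P): in R::=e P R b, P is followed by R b with FIRST {b, e}; in R::=b R P, the suffix after P is empty, so FOLLOW(P) ⊇ FOLLOW(R) = {$, b, e}. Thus FOLLOW(P) = {$, b, e}.

{$, b, e}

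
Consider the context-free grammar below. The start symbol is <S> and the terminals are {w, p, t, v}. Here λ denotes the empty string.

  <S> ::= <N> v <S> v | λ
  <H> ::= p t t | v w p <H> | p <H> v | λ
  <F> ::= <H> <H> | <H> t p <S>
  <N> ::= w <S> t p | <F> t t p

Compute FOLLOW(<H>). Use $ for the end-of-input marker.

FIRST(<H>) = {λ, p, v}
FIRST(<F>) = {λ, p, t, v}  (via <H> <H>, <H> t p <S>)
FIRST(<N>) = {p, t, v, w}  (via <F> t t p)
FIRST(<S>) = {λ, p, t, v, w}  (via <N> v <S> v)
FOLLOW(<S>) includes $ since <S> is the start symbol.
FOLLOW(<F>): in <N>::=<F> t t p, <F> is followed by t t p with FIRST {t}. Thus FOLLOW(<F>) = {t}.
FOLLOW(<S>): in <S>::=<N> v <S> v, <S> is followed by v with FIRST {v}; in <F>::=<H> t p <S>, the suffix after <S> is empty, so FOLLOW(<S>) ⊇ FOLLOW(<F>) = {t}; in <N>::=w <S> t p, <S> is followed by t p with FIRST {t}. Thus FOLLOW(<S>) = {$, t, v}.
FOLLOW(<H>): in <H>::=v w p <H>, the suffix after <H> is empty (adds nothing new); in <H>::=p <H> v, <H> is followed by v with FIRST {v}; in <F>::=<H> <H> (occurrence 1), <H> is followed by <H> with FIRST {λ, p, v}; in <F>::=<H> <H> (occurrence 1), the suffix after <H> is nullable, so FOLLOW(<H>) ⊇ FOLLOW(<F>) = {t}; in <F>::=<H> <H> (occurrence 2), the suffix after <H> is empty, so FOLLOW(<H>) ⊇ FOLLOW(<F>) = {t}; in <F>::=<H> t p <S>, <H> is followed by t p <S> with FIRST {t}. Thus FOLLOW(<H>) = {p, t, v}.
FOLLOW(<N>): in <S>::=<N> v <S> v, <N> is followed by v <S> v with FIRST {v}. Thus FOLLOW(<N>) = {v}.

{p, t, v}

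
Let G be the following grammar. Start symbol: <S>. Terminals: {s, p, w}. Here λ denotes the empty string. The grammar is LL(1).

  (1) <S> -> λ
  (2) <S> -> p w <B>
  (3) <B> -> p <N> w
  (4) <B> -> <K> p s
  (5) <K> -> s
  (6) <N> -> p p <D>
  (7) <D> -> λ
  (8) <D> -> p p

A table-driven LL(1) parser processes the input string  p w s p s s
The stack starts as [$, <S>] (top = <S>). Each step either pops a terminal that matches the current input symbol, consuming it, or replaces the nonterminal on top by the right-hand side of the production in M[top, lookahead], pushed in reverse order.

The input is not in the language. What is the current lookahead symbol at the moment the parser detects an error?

s

     Stack      Input          Action
  1  $ <S>      p w s p s s $  expand <S> -> p w <B>
  2  $ <B> w p  p w s p s s $  match p
  3  $ <B> w    w s p s s $    match w
  4  $ <B>      s p s s $      expand <B> -> <K> p s
  5  $ s p <K>  s p s s $      expand <K> -> s
  6  $ s p s    s p s s $      match s
  7  $ s p      p s s $        match p
  8  $ s        s s $          match s
  9  $          s $            error: stack empty but input remains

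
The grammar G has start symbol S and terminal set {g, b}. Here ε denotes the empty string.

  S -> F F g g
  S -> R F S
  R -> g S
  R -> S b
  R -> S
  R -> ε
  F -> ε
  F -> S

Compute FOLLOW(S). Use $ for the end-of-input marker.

FIRST(S) = {g}  (via F F g g, R F S)
FIRST(R) = {ε, g}  (via S b, S)
FIRST(F) = {ε, g}  (via S)
FOLLOW(S) includes $ since S is the start symbol.
FOLLOW(R): in S->R F S, R is followed by F S with FIRST {g}. Thus FOLLOW(R) = {g}.
FOLLOW(F): in S->F F g g (occurrence 1), F is followed by F g g with FIRST {g}; in S->F F g g (occurrence 2), F is followed by g g with FIRST {g}; in S->R F S, F is followed by S with FIRST {g}. Thus FOLLOW(F) = {g}.
FOLLOW(S): in S->R F S, the suffix after S is empty (adds nothing new); in R->g S, the suffix after S is empty, so FOLLOW(S) ⊇ FOLLOW(R) = {g}; in R->S b, S is followed by b with FIRST {b}; in R->S, the suffix after S is empty, so FOLLOW(S) ⊇ FOLLOW(R) = {g}; in F->S, the suffix after S is empty, so FOLLOW(S) ⊇ FOLLOW(F) = {g}. Thus FOLLOW(S) = {$, b, g}.

{$, b, g}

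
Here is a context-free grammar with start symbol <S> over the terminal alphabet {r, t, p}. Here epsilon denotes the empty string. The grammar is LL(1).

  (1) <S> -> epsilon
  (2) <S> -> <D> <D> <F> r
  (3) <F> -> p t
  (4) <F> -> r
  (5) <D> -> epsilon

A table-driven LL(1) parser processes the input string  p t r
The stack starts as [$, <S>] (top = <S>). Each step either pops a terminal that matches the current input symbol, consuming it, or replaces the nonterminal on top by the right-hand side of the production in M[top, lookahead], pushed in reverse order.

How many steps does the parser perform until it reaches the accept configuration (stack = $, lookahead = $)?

7

step 1: stack=$ <S>  input=p t r $  — expand <S> -> <D> <D> <F> r
step 2: stack=$ r <F> <D> <D>  input=p t r $  — expand <D> -> epsilon
step 3: stack=$ r <F> <D>  input=p t r $  — expand <D> -> epsilon
step 4: stack=$ r <F>  input=p t r $  — expand <F> -> p t
step 5: stack=$ r t p  input=p t r $  — match p
step 6: stack=$ r t  input=t r $  — match t
step 7: stack=$ r  input=r $  — match r
Accept reached after 7 steps.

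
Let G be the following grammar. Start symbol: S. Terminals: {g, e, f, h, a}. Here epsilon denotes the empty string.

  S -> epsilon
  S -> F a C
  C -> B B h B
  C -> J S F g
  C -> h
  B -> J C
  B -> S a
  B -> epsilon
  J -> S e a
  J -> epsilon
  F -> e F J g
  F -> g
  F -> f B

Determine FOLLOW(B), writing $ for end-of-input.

FIRST(F) = {e, f, g}
FIRST(S) = {epsilon, e, f, g}  (via F a C)
FIRST(J) = {epsilon, e, f, g}  (via S e a)
FIRST(C) = {a, e, f, g, h}  (via B B h B, J S F g)
FIRST(B) = {epsilon, a, e, f, g, h}  (via J C, S a)
FOLLOW(S) includes $ since S is the start symbol.
FOLLOW(S): in C->J S F g, S is followed by F g with FIRST {e, f, g}; in B->S a, S is followed by a with FIRST {a}; in J->S e a, S is followed by e a with FIRST {e}. Thus FOLLOW(S) = {$, a, e, f, g}.
FOLLOW(J): in C->J S F g, J is followed by S F g with FIRST {e, f, g}; in B->J C, J is followed by C with FIRST {a, e, f, g, h}; in F->e F J g, J is followed by g with FIRST {g}. Thus FOLLOW(J) = {a, e, f, g, h}.
FOLLOW(F): in S->F a C, F is followed by a C with FIRST {a}; in C->J S F g, F is followed by g with FIRST {g}; in F->e F J g, F is followed by J g with FIRST {e, f, g}. Thus FOLLOW(F) = {a, e, f, g}.
FOLLOW(C): in S->F a C, the suffix after C is empty, so FOLLOW(C) ⊇ FOLLOW(S) = {$, a, e, f, g}; in B->J C, the suffix after C is empty, so FOLLOW(C) ⊇ FOLLOW(B) = {$, a, e, f, g, h}. Thus FOLLOW(C) = {$, a, e, f, g, h}.
FOLLOW(B): in C->B B h B (occurrence 1), B is followed by B h B with FIRST {a, e, f, g, h}; in C->B B h B (occurrence 2), B is followed by h B with FIRST {h}; in C->B B h B (occurrence 3), the suffix after B is empty, so FOLLOW(B) ⊇ FOLLOW(C) = {$, a, e, f, g, h}; in F->f B, the suffix after B is empty, so FOLLOW(B) ⊇ FOLLOW(F) = {a, e, f, g}. Thus FOLLOW(B) = {$, a, e, f, g, h}.

{$, a, e, f, g, h}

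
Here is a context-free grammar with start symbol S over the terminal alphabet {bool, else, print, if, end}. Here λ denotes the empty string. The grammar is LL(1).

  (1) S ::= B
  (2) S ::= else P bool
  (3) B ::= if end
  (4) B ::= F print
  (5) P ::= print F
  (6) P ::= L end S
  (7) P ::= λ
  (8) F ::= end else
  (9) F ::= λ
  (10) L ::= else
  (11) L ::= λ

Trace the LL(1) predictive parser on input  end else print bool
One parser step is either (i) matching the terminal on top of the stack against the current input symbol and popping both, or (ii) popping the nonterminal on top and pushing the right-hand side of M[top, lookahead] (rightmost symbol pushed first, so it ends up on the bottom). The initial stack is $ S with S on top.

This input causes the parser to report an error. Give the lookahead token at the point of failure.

     Stack             Input                  Action
  1  $ S               end else print bool $  expand S ::= B
  2  $ B               end else print bool $  expand B ::= F print
  3  $ print F         end else print bool $  expand F ::= end else
  4  $ print else end  end else print bool $  match end
  5  $ print else      else print bool $      match else
  6  $ print           print bool $           match print
  7  $                 bool $                 error: stack empty but input remains

bool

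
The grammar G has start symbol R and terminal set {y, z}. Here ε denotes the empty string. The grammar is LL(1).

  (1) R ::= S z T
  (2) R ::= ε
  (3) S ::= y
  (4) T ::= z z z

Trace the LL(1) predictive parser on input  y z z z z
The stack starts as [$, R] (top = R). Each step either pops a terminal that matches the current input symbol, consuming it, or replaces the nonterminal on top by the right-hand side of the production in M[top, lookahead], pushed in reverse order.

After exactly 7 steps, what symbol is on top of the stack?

     Stack    Input        Action
  1  $ R      y z z z z $  expand R ::= S z T
  2  $ T z S  y z z z z $  expand S ::= y
  3  $ T z y  y z z z z $  match y
  4  $ T z    z z z z $    match z
  5  $ T      z z z $      expand T ::= z z z
  6  $ z z z  z z z $      match z
  7  $ z z    z z $        match z
Stack after step 7: $ z (top = z).

z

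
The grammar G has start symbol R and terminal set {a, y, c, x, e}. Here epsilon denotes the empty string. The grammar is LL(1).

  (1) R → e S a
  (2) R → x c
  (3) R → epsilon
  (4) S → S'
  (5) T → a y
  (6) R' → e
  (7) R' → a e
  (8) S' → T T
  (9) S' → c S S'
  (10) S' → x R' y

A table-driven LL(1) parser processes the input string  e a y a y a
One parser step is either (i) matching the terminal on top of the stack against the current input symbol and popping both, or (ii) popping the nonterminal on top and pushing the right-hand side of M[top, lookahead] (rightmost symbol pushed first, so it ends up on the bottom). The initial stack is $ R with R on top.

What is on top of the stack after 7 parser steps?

step 1: stack=$ R  input=e a y a y a $  — expand R → e S a
step 2: stack=$ a S e  input=e a y a y a $  — match e
step 3: stack=$ a S  input=a y a y a $  — expand S → S'
step 4: stack=$ a S'  input=a y a y a $  — expand S' → T T
step 5: stack=$ a T T  input=a y a y a $  — expand T → a y
step 6: stack=$ a T y a  input=a y a y a $  — match a
step 7: stack=$ a T y  input=y a y a $  — match y
Stack after step 7: $ a T (top = T).

T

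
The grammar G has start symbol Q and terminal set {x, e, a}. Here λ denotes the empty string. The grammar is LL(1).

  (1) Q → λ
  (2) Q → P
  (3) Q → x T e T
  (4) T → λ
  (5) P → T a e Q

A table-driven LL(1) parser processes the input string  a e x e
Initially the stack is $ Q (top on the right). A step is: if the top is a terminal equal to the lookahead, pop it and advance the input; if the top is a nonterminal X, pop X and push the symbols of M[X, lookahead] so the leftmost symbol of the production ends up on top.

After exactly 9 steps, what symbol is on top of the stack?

step 1: stack=$ Q  input=a e x e $  — expand Q → P
step 2: stack=$ P  input=a e x e $  — expand P → T a e Q
step 3: stack=$ Q e a T  input=a e x e $  — expand T → λ
step 4: stack=$ Q e a  input=a e x e $  — match a
step 5: stack=$ Q e  input=e x e $  — match e
step 6: stack=$ Q  input=x e $  — expand Q → x T e T
step 7: stack=$ T e T x  input=x e $  — match x
step 8: stack=$ T e T  input=e $  — expand T → λ
step 9: stack=$ T e  input=e $  — match e
Stack after step 9: $ T (top = T).

T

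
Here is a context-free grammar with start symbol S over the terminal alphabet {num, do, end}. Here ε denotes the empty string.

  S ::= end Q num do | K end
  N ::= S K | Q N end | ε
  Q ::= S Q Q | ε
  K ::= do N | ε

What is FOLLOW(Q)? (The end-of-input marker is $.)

{do, end, num}

FIRST(K) = {ε, do}
FIRST(S) = {do, end}  (via K end)
FIRST(Q) = {ε, do, end}  (via S Q Q)
FIRST(N) = {ε, do, end}  (via S K, Q N end)
FOLLOW(S) includes $ since S is the start symbol.
FOLLOW(Q): in S::=end Q num do, Q is followed by num do with FIRST {num}; in N::=Q N end, Q is followed by N end with FIRST {do, end}; in Q::=S Q Q (occurrence 1), Q is followed by Q with FIRST {ε, do, end}; in Q::=S Q Q (occurrence 1), the suffix after Q is nullable (adds nothing new); in Q::=S Q Q (occurrence 2), the suffix after Q is empty (adds nothing new). Thus FOLLOW(Q) = {do, end, num}.
FOLLOW(S): in N::=S K, S is followed by K with FIRST {ε, do}; in N::=S K, the suffix after S is nullable, so FOLLOW(S) ⊇ FOLLOW(N) = {end}; in Q::=S Q Q, S is followed by Q Q with FIRST {ε, do, end}; in Q::=S Q Q, the suffix after S is nullable, so FOLLOW(S) ⊇ FOLLOW(Q) = {do, end, num}. Thus FOLLOW(S) = {$, do, end, num}.
FOLLOW(N): in N::=Q N end, N is followed by end with FIRST {end}; in K::=do N, the suffix after N is empty, so FOLLOW(N) ⊇ FOLLOW(K) = {end}. Thus FOLLOW(N) = {end}.
FOLLOW(K): in S::=K end, K is followed by end with FIRST {end}; in N::=S K, the suffix after K is empty, so FOLLOW(K) ⊇ FOLLOW(N) = {end}. Thus FOLLOW(K) = {end}.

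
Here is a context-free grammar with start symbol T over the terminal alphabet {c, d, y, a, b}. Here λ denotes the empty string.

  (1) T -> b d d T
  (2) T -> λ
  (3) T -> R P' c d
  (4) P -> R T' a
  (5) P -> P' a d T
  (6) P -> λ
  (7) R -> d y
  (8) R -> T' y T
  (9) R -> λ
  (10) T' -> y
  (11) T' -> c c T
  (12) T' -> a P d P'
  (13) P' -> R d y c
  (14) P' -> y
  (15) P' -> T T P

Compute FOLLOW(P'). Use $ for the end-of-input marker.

{a, c, y}

FIRST(T') = {a, c, y}
FIRST(R) = {λ, a, c, d, y}  (via T' y T)
FIRST(T) = {λ, a, b, c, d, y}  (via R P' c d)
FIRST(P) = {λ, a, b, c, d, y}  (via R T' a, P' a d T)
FIRST(P') = {λ, a, b, c, d, y}  (via R d y c, T T P)
FOLLOW(T) includes $ since T is the start symbol.
FOLLOW(R): in T->R P' c d, R is followed by P' c d with FIRST {a, b, c, d, y}; in P->R T' a, R is followed by T' a with FIRST {a, c, y}; in P'->R d y c, R is followed by d y c with FIRST {d}. Thus FOLLOW(R) = {a, b, c, d, y}.
FOLLOW(T'): in P->R T' a, T' is followed by a with FIRST {a}; in R->T' y T, T' is followed by y T with FIRST {y}. Thus FOLLOW(T') = {a, y}.
FOLLOW(P'): in T->R P' c d, P' is followed by c d with FIRST {c}; in P->P' a d T, P' is followed by a d T with FIRST {a}; in T'->a P d P', the suffix after P' is empty, so FOLLOW(P') ⊇ FOLLOW(T') = {a, y}. Thus FOLLOW(P') = {a, c, y}.
FOLLOW(P): in T'->a P d P', P is followed by d P' with FIRST {d}; in P'->T T P, the suffix after P is empty, so FOLLOW(P) ⊇ FOLLOW(P') = {a, c, y}. Thus FOLLOW(P) = {a, c, d, y}.
FOLLOW(T): in T->b d d T, the suffix after T is empty (adds nothing new); in P->P' a d T, the suffix after T is empty, so FOLLOW(T) ⊇ FOLLOW(P) = {a, c, d, y}; in R->T' y T, the suffix after T is empty, so FOLLOW(T) ⊇ FOLLOW(R) = {a, b, c, d, y}; in T'->c c T, the suffix after T is empty, so FOLLOW(T) ⊇ FOLLOW(T') = {a, y}; in P'->T T P (occurrence 1), T is followed by T P with FIRST {λ, a, b, c, d, y}; in P'->T T P (occurrence 1), the suffix after T is nullable, so FOLLOW(T) ⊇ FOLLOW(P') = {a, c, y}; in P'->T T P (occurrence 2), T is followed by P with FIRST {λ, a, b, c, d, y}; in P'->T T P (occurrence 2), the suffix after T is nullable, so FOLLOW(T) ⊇ FOLLOW(P') = {a, c, y}. Thus FOLLOW(T) = {$, a, b, c, d, y}.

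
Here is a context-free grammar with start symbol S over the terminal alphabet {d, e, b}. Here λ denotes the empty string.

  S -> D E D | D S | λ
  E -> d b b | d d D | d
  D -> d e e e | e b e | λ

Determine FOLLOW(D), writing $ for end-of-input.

FIRST(E): from E->d b b we get {d}; from E->d d D we get {d}; from E->d we get {d}. So FIRST(E) = {d}.
FIRST(D): from D->d e e e we get {d}; from D->e b e we get {e}; from D->λ we get {λ}. So FIRST(D) = {λ, d, e}.
FIRST(S): from S->D E D we get {d, e}; from S->D S we get {λ, d, e}; from S->λ we get {λ}. So FIRST(S) = {λ, d, e}.
FOLLOW(S) includes $ since S is the start symbol.
FOLLOW(S): in S->D S, the suffix after S is empty (adds nothing new). Thus FOLLOW(S) = {$}.
FOLLOW(E): in S->D E D, E is followed by D with FIRST {λ, d, e}; in S->D E D, the suffix after E is nullable, so FOLLOW(E) ⊇ FOLLOW(S) = {$}. Thus FOLLOW(E) = {$, d, e}.
FOLLOW(D): in S->D E D (occurrence 1), D is followed by E D with FIRST {d}; in S->D E D (occurrence 2), the suffix after D is empty, so FOLLOW(D) ⊇ FOLLOW(S) = {$}; in S->D S, D is followed by S with FIRST {λ, d, e}; in S->D S, the suffix after D is nullable, so FOLLOW(D) ⊇ FOLLOW(S) = {$}; in E->d d D, the suffix after D is empty, so FOLLOW(D) ⊇ FOLLOW(E) = {$, d, e}. Thus FOLLOW(D) = {$, d, e}.

{$, d, e}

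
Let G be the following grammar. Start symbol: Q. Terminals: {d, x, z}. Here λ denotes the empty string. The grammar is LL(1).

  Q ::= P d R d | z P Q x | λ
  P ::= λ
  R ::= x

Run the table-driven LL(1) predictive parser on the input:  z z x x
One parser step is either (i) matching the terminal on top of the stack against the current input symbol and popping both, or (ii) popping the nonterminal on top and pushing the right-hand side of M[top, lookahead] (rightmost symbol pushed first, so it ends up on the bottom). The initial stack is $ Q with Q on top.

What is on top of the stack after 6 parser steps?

step 1: stack=$ Q  input=z z x x $  — expand Q ::= z P Q x
step 2: stack=$ x Q P z  input=z z x x $  — match z
step 3: stack=$ x Q P  input=z x x $  — expand P ::= λ
step 4: stack=$ x Q  input=z x x $  — expand Q ::= z P Q x
step 5: stack=$ x x Q P z  input=z x x $  — match z
step 6: stack=$ x x Q P  input=x x $  — expand P ::= λ
Stack after step 6: $ x x Q (top = Q).

Q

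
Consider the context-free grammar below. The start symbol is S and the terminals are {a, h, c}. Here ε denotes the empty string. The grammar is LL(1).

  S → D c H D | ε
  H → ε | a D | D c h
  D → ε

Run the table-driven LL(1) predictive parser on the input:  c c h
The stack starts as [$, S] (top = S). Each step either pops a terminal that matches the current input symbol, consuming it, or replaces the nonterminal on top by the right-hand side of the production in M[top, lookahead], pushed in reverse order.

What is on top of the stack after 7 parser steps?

step 1: stack=$ S  input=c c h $  — expand S → D c H D
step 2: stack=$ D H c D  input=c c h $  — expand D → ε
step 3: stack=$ D H c  input=c c h $  — match c
step 4: stack=$ D H  input=c h $  — expand H → D c h
step 5: stack=$ D h c D  input=c h $  — expand D → ε
step 6: stack=$ D h c  input=c h $  — match c
step 7: stack=$ D h  input=h $  — match h
Stack after step 7: $ D (top = D).

D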